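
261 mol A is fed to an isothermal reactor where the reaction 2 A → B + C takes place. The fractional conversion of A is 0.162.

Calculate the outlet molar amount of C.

21.1 mol

A reacted = 0.162 × 261 = 42.28 mol; ν_A = −2, so ξ = 42.28/2 = 21.14 mol.
Outlet amounts (n = n₀ + ν ξ):
  A: 261 − 2(21.14) = 218.7
  B: 0 + 1(21.14) = 21.14
  C: 0 + 1(21.14) = 21.14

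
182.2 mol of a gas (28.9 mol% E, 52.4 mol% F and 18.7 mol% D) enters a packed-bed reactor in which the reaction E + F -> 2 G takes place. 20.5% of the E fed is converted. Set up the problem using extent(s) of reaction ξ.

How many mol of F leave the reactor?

E reacted = 0.205 × 52.66 = 10.79 mol; ν_E = −1, so ξ = 10.79/1 = 10.79 mol.
Outlet amounts (n = n₀ + ν ξ):
  E: 52.66 − 1(10.79) = 41.86
  F: 95.47 − 1(10.79) = 84.68
  G: 0 + 2(10.79) = 21.59
  D: 34.07 (inert)

84.7 mol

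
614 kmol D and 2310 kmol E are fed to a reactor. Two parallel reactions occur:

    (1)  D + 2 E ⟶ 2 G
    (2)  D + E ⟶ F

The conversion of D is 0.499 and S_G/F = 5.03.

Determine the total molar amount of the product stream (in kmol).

2620 kmol

Conversion of D: D consumed = 0.499 × 614 = 306.4 kmol = 1ξ₁ + 1ξ₂.
Selectivity: 2ξ₁ / (1ξ₂) = 5.03 → ξ₁ = 2.515 ξ₂.
Substitute: (1·2.515 + 1) ξ₂ = 306.4 → ξ₂ = 87.17 kmol, ξ₁ = 219.2 kmol.
Outlet amounts (n = n₀ + Σ ν·ξ):
  D: 614 − 1(219.2) − 1(87.17) = 307.6
  E: 2310 − 2(219.2) − 1(87.17) = 1784
  G: 0 + 2(219.2) = 438.4
  F: 0 + 1(87.17) = 87.17
Total out = 307.6 + 1784 + 438.4 + 87.17 = 2618 kmol.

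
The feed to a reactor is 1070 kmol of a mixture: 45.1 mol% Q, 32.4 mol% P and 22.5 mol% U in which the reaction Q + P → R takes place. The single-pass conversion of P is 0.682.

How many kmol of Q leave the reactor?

P reacted = 0.682 × 346.7 = 236.4 kmol; ν_P = −1, so ξ = 236.4/1 = 236.4 kmol.
Outlet amounts (n = n₀ + ν ξ):
  Q: 482.6 − 1(236.4) = 246.1
  P: 346.7 − 1(236.4) = 110.2
  R: 0 + 1(236.4) = 236.4
  U: 240.8 (inert)

246 kmol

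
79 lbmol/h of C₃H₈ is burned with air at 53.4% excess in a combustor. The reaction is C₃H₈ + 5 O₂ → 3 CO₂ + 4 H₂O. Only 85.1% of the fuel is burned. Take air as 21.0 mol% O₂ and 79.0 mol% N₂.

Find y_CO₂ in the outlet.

Stoichiometric O₂ = 5 × 79 = 395 lbmol/h; O₂ fed = 395 × 1.534 = 605.9 lbmol/h.
N₂ fed = 605.9 × 79/21 = 2279 lbmol/h.
Fuel reacted = 0.851 × 79 → ξ = 67.23 lbmol/h.
Outlet (n = n₀ + ν ξ):
  C₃H₈: 79 − 1(67.23) = 11.77
  O₂: 605.9 − 5(67.23) = 269.8
  N₂: 2279 (inert)
  CO₂: 0 + 3(67.23) = 201.7
  H₂O: 0 + 4(67.23) = 268.9
Total out = 3032 lbmol/h; y_CO₂ = 201.7 / 3032 = 0.06653.

0.0665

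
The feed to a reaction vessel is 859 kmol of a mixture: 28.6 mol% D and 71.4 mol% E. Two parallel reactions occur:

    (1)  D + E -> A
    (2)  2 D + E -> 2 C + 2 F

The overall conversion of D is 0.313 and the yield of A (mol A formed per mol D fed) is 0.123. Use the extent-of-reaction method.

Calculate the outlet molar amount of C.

Yield of A: 1ξ₁ / 245.7 = 0.123 → ξ₁ = 30.22 kmol.
Conversion of D: 1ξ₁ + 2ξ₂ = 0.313 × 245.7 = 76.9 → ξ₂ = 23.34 kmol.
Outlet amounts (n = n₀ + Σ ν·ξ):
  D: 245.7 − 1(30.22) − 2(23.34) = 168.8
  E: 613.3 − 1(30.22) − 1(23.34) = 559.8
  A: 0 + 1(30.22) = 30.22
  C: 0 + 2(23.34) = 46.68
  F: 0 + 2(23.34) = 46.68

46.7 kmol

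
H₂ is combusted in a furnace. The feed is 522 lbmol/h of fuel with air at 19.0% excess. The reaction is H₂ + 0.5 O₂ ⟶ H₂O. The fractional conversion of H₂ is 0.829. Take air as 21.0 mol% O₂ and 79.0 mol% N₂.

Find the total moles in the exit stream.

Stoichiometric O₂ = 0.5 × 522 = 261 lbmol/h; O₂ fed = 261 × 1.190 = 310.6 lbmol/h.
N₂ fed = 310.6 × 79/21 = 1168 lbmol/h.
Fuel reacted = 0.829 × 522 → ξ = 432.7 lbmol/h.
Outlet (n = n₀ + ν ξ):
  H₂: 522 − 1(432.7) = 89.26
  O₂: 310.6 − 0.5(432.7) = 94.22
  N₂: 1168 (inert)
  H₂O: 0 + 1(432.7) = 432.7
Total out = 89.26 + 94.22 + 1168 + 432.7 = 1785 lbmol/h.

1780 lbmol/h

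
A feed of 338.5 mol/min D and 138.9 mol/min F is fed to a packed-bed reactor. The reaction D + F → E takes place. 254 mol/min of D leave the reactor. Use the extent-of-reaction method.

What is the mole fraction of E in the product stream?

0.215

For D: n = n₀ − 1ξ → 254 = 338.5 − 1ξ, giving ξ = 84.5 mol/min.
Outlet amounts (n = n₀ + ν ξ):
  D: 338.5 − 1(84.5) = 254
  F: 138.9 − 1(84.5) = 54.4
  E: 0 + 1(84.5) = 84.5
Total out = 392.9 mol/min; y_E = 84.5 / 392.9 = 0.2151.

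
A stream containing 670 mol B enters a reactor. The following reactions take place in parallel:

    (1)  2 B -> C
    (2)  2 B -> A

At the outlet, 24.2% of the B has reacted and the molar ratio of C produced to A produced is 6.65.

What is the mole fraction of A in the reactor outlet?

Conversion of B: B consumed = 0.242 × 670 = 162.1 mol = 2ξ₁ + 2ξ₂.
Selectivity: 1ξ₁ / (1ξ₂) = 6.65 → ξ₁ = 6.65 ξ₂.
Substitute: (2·6.65 + 2) ξ₂ = 162.1 → ξ₂ = 10.6 mol, ξ₁ = 70.47 mol.
Outlet amounts (n = n₀ + Σ ν·ξ):
  B: 670 − 2(70.47) − 2(10.6) = 507.9
  C: 0 + 1(70.47) = 70.47
  A: 0 + 1(10.6) = 10.6
Total out = 588.9 mol; y_A = 10.6 / 588.9 = 0.01799.

0.018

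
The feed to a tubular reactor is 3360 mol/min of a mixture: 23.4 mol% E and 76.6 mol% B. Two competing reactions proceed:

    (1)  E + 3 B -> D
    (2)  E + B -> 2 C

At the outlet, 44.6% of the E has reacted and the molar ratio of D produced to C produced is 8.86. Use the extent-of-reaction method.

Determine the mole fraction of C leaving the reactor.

0.0158

Conversion of E: E consumed = 0.446 × 786.2 = 350.7 mol/min = 1ξ₁ + 1ξ₂.
Selectivity: 1ξ₁ / (2ξ₂) = 8.86 → ξ₁ = 17.72 ξ₂.
Substitute: (1·17.72 + 1) ξ₂ = 350.7 → ξ₂ = 18.73 mol/min, ξ₁ = 331.9 mol/min.
Outlet amounts (n = n₀ + Σ ν·ξ):
  E: 786.2 − 1(331.9) − 1(18.73) = 435.6
  B: 2574 − 3(331.9) − 1(18.73) = 1559
  D: 0 + 1(331.9) = 331.9
  C: 0 + 2(18.73) = 37.46
Total out = 2364 mol/min; y_C = 37.46 / 2364 = 0.01585.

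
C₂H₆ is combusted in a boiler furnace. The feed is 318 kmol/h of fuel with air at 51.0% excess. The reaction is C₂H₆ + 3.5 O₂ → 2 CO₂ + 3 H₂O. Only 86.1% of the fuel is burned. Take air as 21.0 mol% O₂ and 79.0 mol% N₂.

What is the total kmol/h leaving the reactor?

8460 kmol/h

Stoichiometric O₂ = 3.5 × 318 = 1113 kmol/h; O₂ fed = 1113 × 1.510 = 1681 kmol/h.
N₂ fed = 1681 × 79/21 = 6322 kmol/h.
Fuel reacted = 0.861 × 318 → ξ = 273.8 kmol/h.
Outlet (n = n₀ + ν ξ):
  C₂H₆: 318 − 1(273.8) = 44.2
  O₂: 1681 − 3.5(273.8) = 722.3
  N₂: 6322 (inert)
  CO₂: 0 + 2(273.8) = 547.6
  H₂O: 0 + 3(273.8) = 821.4
Total out = 44.2 + 722.3 + 6322 + 547.6 + 821.4 = 8458 kmol/h.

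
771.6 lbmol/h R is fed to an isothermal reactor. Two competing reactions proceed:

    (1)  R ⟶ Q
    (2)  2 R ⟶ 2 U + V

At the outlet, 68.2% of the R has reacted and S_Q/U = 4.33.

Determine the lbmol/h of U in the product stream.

Conversion of R: R consumed = 0.682 × 771.6 = 526.2 lbmol/h = 1ξ₁ + 2ξ₂.
Selectivity: 1ξ₁ / (2ξ₂) = 4.33 → ξ₁ = 8.66 ξ₂.
Substitute: (1·8.66 + 2) ξ₂ = 526.2 → ξ₂ = 49.37 lbmol/h, ξ₁ = 427.5 lbmol/h.
Outlet amounts (n = n₀ + Σ ν·ξ):
  R: 771.6 − 1(427.5) − 2(49.37) = 245.4
  Q: 0 + 1(427.5) = 427.5
  U: 0 + 2(49.37) = 98.73
  V: 0 + 1(49.37) = 49.37

98.7 lbmol/h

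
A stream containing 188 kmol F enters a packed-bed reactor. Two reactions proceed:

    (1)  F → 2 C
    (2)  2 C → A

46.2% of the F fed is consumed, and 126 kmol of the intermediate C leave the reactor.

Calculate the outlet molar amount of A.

Conversion of F: F consumed = 1ξ₁ = 0.462 × 188 → ξ₁ = 86.86 kmol.
C balance: n_C = 0 + 2ξ₁ − 2ξ₂ = 126 → ξ₂ = (2·86.86 − 126)/2 = 23.86 kmol.
Outlet amounts (n = n₀ + Σ ν·ξ):
  F: 188 − 1(86.86) = 101.1
  C: 0 + 2(86.86) − 2(23.86) = 126
  A: 0 + 1(23.86) = 23.86

23.9 kmol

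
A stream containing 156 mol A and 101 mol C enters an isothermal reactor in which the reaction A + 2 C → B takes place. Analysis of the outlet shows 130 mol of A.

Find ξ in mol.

ξ = 26 mol

For A: n = n₀ − 1ξ → 130 = 156 − 1ξ, giving ξ = 26 mol.
Outlet amounts (n = n₀ + ν ξ):
  A: 156 − 1(26) = 130
  C: 101 − 2(26) = 49
  B: 0 + 1(26) = 26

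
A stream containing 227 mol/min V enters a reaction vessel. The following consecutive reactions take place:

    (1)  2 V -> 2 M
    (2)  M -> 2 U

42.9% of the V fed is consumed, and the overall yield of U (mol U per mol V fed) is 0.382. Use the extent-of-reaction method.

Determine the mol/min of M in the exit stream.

Conversion of V: V consumed = 2ξ₁ = 0.429 × 227 → ξ₁ = 48.69 mol/min.
Yield of U: 2ξ₂ / 227 = 0.382 → ξ₂ = 43.36 mol/min.
Outlet amounts (n = n₀ + Σ ν·ξ):
  V: 227 − 2(48.69) = 129.6
  M: 0 + 2(48.69) − 1(43.36) = 54.03
  U: 0 + 2(43.36) = 86.71

54 mol/min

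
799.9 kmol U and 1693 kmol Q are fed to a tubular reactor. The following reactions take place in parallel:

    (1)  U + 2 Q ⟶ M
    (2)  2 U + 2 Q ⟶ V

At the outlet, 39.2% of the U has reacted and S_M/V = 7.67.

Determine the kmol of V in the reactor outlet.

Conversion of U: U consumed = 0.392 × 799.9 = 313.6 kmol = 1ξ₁ + 2ξ₂.
Selectivity: 1ξ₁ / (1ξ₂) = 7.67 → ξ₁ = 7.67 ξ₂.
Substitute: (1·7.67 + 2) ξ₂ = 313.6 → ξ₂ = 32.43 kmol, ξ₁ = 248.7 kmol.
Outlet amounts (n = n₀ + Σ ν·ξ):
  U: 799.9 − 1(248.7) − 2(32.43) = 486.3
  Q: 1693 − 2(248.7) − 2(32.43) = 1131
  M: 0 + 1(248.7) = 248.7
  V: 0 + 1(32.43) = 32.43

32.4 kmol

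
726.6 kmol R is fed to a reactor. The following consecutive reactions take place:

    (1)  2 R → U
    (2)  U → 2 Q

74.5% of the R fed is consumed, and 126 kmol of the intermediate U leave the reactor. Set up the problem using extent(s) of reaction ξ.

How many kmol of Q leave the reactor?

289 kmol

Conversion of R: R consumed = 2ξ₁ = 0.745 × 726.6 → ξ₁ = 270.7 kmol.
U balance: n_U = 0 + 1ξ₁ − 1ξ₂ = 126 → ξ₂ = (1·270.7 − 126)/1 = 144.7 kmol.
Outlet amounts (n = n₀ + Σ ν·ξ):
  R: 726.6 − 2(270.7) = 185.3
  U: 0 + 1(270.7) − 1(144.7) = 126
  Q: 0 + 2(144.7) = 289.3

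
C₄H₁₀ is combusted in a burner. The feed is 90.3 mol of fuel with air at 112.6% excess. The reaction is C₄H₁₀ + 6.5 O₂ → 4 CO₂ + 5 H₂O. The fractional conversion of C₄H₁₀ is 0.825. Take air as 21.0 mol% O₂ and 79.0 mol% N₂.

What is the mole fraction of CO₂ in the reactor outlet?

0.0485

Stoichiometric O₂ = 6.5 × 90.3 = 586.9 mol; O₂ fed = 586.9 × 2.126 = 1248 mol.
N₂ fed = 1248 × 79/21 = 4694 mol.
Fuel reacted = 0.825 × 90.3 → ξ = 74.5 mol.
Outlet (n = n₀ + ν ξ):
  C₄H₁₀: 90.3 − 1(74.5) = 15.8
  O₂: 1248 − 6.5(74.5) = 763.6
  N₂: 4694 (inert)
  CO₂: 0 + 4(74.5) = 298
  H₂O: 0 + 5(74.5) = 372.5
Total out = 6144 mol; y_CO₂ = 298 / 6144 = 0.0485.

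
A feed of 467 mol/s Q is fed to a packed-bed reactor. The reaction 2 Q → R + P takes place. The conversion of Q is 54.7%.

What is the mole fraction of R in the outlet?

0.274

Q reacted = 0.547 × 467 = 255.4 mol/s; ν_Q = −2, so ξ = 255.4/2 = 127.7 mol/s.
Outlet amounts (n = n₀ + ν ξ):
  Q: 467 − 2(127.7) = 211.6
  R: 0 + 1(127.7) = 127.7
  P: 0 + 1(127.7) = 127.7
Total out = 467 mol/s; y_R = 127.7 / 467 = 0.2735.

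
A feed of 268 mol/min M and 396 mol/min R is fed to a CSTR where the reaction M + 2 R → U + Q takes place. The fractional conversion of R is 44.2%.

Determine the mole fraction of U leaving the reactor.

R reacted = 0.442 × 396 = 175 mol/min; ν_R = −2, so ξ = 175/2 = 87.52 mol/min.
Outlet amounts (n = n₀ + ν ξ):
  M: 268 − 1(87.52) = 180.5
  R: 396 − 2(87.52) = 221
  U: 0 + 1(87.52) = 87.52
  Q: 0 + 1(87.52) = 87.52
Total out = 576.5 mol/min; y_U = 87.52 / 576.5 = 0.1518.

0.152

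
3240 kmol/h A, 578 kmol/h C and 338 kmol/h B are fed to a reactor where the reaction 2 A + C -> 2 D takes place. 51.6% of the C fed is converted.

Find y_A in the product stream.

C reacted = 0.516 × 578 = 298.2 kmol/h; ν_C = −1, so ξ = 298.2/1 = 298.2 kmol/h.
Outlet amounts (n = n₀ + ν ξ):
  A: 3240 − 2(298.2) = 2644
  C: 578 − 1(298.2) = 279.8
  D: 0 + 2(298.2) = 596.5
  B: 338 (inert)
Total out = 3858 kmol/h; y_A = 2644 / 3858 = 0.6852.

0.685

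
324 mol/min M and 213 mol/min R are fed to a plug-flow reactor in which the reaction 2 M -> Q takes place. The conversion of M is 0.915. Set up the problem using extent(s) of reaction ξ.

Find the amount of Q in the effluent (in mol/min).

148 mol/min

M reacted = 0.915 × 324 = 296.5 mol/min; ν_M = −2, so ξ = 296.5/2 = 148.2 mol/min.
Outlet amounts (n = n₀ + ν ξ):
  M: 324 − 2(148.2) = 27.54
  Q: 0 + 1(148.2) = 148.2
  R: 213 (inert)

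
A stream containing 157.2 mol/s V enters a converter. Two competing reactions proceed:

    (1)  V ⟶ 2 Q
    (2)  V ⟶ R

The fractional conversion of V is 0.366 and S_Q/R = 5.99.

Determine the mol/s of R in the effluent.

Conversion of V: V consumed = 0.366 × 157.2 = 57.54 mol/s = 1ξ₁ + 1ξ₂.
Selectivity: 2ξ₁ / (1ξ₂) = 5.99 → ξ₁ = 2.995 ξ₂.
Substitute: (1·2.995 + 1) ξ₂ = 57.54 → ξ₂ = 14.4 mol/s, ξ₁ = 43.13 mol/s.
Outlet amounts (n = n₀ + Σ ν·ξ):
  V: 157.2 − 1(43.13) − 1(14.4) = 99.66
  Q: 0 + 2(43.13) = 86.27
  R: 0 + 1(14.4) = 14.4

14.4 mol/s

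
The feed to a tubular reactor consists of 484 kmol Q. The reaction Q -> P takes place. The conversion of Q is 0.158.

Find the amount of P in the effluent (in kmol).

76.5 kmol

Q reacted = 0.158 × 484 = 76.47 kmol; ν_Q = −1, so ξ = 76.47/1 = 76.47 kmol.
Outlet amounts (n = n₀ + ν ξ):
  Q: 484 − 1(76.47) = 407.5
  P: 0 + 1(76.47) = 76.47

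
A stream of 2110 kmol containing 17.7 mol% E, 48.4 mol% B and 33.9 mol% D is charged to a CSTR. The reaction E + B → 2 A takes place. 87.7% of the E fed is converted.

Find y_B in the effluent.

E reacted = 0.877 × 373.5 = 327.5 kmol; ν_E = −1, so ξ = 327.5/1 = 327.5 kmol.
Outlet amounts (n = n₀ + ν ξ):
  E: 373.5 − 1(327.5) = 45.94
  B: 1021 − 1(327.5) = 693.7
  A: 0 + 2(327.5) = 655.1
  D: 715.3 (inert)
Total out = 2110 kmol; y_B = 693.7 / 2110 = 0.3288.

0.329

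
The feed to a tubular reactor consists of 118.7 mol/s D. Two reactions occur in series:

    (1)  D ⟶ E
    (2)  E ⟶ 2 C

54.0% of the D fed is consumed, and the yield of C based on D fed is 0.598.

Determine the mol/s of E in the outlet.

28.6 mol/s

Conversion of D: D consumed = 1ξ₁ = 0.54 × 118.7 → ξ₁ = 64.1 mol/s.
Yield of C: 2ξ₂ / 118.7 = 0.598 → ξ₂ = 35.49 mol/s.
Outlet amounts (n = n₀ + Σ ν·ξ):
  D: 118.7 − 1(64.1) = 54.6
  E: 0 + 1(64.1) − 1(35.49) = 28.61
  C: 0 + 2(35.49) = 70.98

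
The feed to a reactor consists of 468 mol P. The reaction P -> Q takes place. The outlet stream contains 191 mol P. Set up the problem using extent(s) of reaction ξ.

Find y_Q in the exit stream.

For P: n = n₀ − 1ξ → 191 = 468 − 1ξ, giving ξ = 277 mol.
Outlet amounts (n = n₀ + ν ξ):
  P: 468 − 1(277) = 191
  Q: 0 + 1(277) = 277
Total out = 468 mol; y_Q = 277 / 468 = 0.5919.

0.592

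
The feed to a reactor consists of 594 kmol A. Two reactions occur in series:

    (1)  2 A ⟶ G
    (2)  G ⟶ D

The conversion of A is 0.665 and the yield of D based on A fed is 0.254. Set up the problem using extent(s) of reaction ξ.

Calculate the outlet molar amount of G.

46.6 kmol

Conversion of A: A consumed = 2ξ₁ = 0.665 × 594 → ξ₁ = 197.5 kmol.
Yield of D: 1ξ₂ / 594 = 0.254 → ξ₂ = 150.9 kmol.
Outlet amounts (n = n₀ + Σ ν·ξ):
  A: 594 − 2(197.5) = 199
  G: 0 + 1(197.5) − 1(150.9) = 46.63
  D: 0 + 1(150.9) = 150.9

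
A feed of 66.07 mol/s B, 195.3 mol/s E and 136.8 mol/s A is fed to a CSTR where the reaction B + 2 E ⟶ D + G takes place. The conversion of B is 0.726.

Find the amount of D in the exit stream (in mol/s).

B reacted = 0.726 × 66.07 = 47.97 mol/s; ν_B = −1, so ξ = 47.97/1 = 47.97 mol/s.
Outlet amounts (n = n₀ + ν ξ):
  B: 66.07 − 1(47.97) = 18.1
  E: 195.3 − 2(47.97) = 99.37
  D: 0 + 1(47.97) = 47.97
  G: 0 + 1(47.97) = 47.97
  A: 136.8 (inert)

48 mol/s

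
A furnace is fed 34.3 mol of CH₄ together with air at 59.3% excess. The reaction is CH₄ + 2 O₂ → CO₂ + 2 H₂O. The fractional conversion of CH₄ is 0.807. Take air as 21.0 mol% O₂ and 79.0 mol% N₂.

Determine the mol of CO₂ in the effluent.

27.7 mol

Stoichiometric O₂ = 2 × 34.3 = 68.6 mol; O₂ fed = 68.6 × 1.593 = 109.3 mol.
N₂ fed = 109.3 × 79/21 = 411.1 mol.
Fuel reacted = 0.807 × 34.3 → ξ = 27.68 mol.
Outlet (n = n₀ + ν ξ):
  CH₄: 34.3 − 1(27.68) = 6.62
  O₂: 109.3 − 2(27.68) = 53.92
  N₂: 411.1 (inert)
  CO₂: 0 + 1(27.68) = 27.68
  H₂O: 0 + 2(27.68) = 55.36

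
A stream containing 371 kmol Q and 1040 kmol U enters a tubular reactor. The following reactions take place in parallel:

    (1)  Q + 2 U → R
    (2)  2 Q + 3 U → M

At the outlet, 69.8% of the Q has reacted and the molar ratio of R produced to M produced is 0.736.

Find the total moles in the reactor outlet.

Conversion of Q: Q consumed = 0.698 × 371 = 259 kmol = 1ξ₁ + 2ξ₂.
Selectivity: 1ξ₁ / (1ξ₂) = 0.736 → ξ₁ = 0.736 ξ₂.
Substitute: (1·0.736 + 2) ξ₂ = 259 → ξ₂ = 94.65 kmol, ξ₁ = 69.66 kmol.
Outlet amounts (n = n₀ + Σ ν·ξ):
  Q: 371 − 1(69.66) − 2(94.65) = 112
  U: 1040 − 2(69.66) − 3(94.65) = 616.7
  R: 0 + 1(69.66) = 69.66
  M: 0 + 1(94.65) = 94.65
Total out = 112 + 616.7 + 69.66 + 94.65 = 893.1 kmol.

893 kmol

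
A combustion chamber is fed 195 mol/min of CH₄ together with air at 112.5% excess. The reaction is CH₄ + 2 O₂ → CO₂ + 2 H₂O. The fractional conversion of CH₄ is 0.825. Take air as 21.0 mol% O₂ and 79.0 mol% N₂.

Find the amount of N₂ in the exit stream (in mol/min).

3120 mol/min

Stoichiometric O₂ = 2 × 195 = 390 mol/min; O₂ fed = 390 × 2.125 = 828.8 mol/min.
N₂ fed = 828.8 × 79/21 = 3118 mol/min.
Fuel reacted = 0.825 × 195 → ξ = 160.9 mol/min.
Outlet (n = n₀ + ν ξ):
  CH₄: 195 − 1(160.9) = 34.12
  O₂: 828.8 − 2(160.9) = 507
  N₂: 3118 (inert)
  CO₂: 0 + 1(160.9) = 160.9
  H₂O: 0 + 2(160.9) = 321.8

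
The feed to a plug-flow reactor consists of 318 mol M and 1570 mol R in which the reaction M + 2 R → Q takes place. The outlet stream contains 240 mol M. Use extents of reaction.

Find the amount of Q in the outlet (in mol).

For M: n = n₀ − 1ξ → 240 = 318 − 1ξ, giving ξ = 78 mol.
Outlet amounts (n = n₀ + ν ξ):
  M: 318 − 1(78) = 240
  R: 1570 − 2(78) = 1414
  Q: 0 + 1(78) = 78

78 mol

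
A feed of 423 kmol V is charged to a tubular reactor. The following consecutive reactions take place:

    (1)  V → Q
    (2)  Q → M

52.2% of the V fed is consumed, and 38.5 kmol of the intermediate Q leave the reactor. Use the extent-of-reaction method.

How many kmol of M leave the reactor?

182 kmol

Conversion of V: V consumed = 1ξ₁ = 0.522 × 423 → ξ₁ = 220.8 kmol.
Q balance: n_Q = 0 + 1ξ₁ − 1ξ₂ = 38.5 → ξ₂ = (1·220.8 − 38.5)/1 = 182.3 kmol.
Outlet amounts (n = n₀ + Σ ν·ξ):
  V: 423 − 1(220.8) = 202.2
  Q: 0 + 1(220.8) − 1(182.3) = 38.5
  M: 0 + 1(182.3) = 182.3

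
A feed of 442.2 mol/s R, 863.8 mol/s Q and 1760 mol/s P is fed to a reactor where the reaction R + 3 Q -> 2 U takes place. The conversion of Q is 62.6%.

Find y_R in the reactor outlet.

0.0968

Q reacted = 0.626 × 863.8 = 540.7 mol/s; ν_Q = −3, so ξ = 540.7/3 = 180.2 mol/s.
Outlet amounts (n = n₀ + ν ξ):
  R: 442.2 − 1(180.2) = 262
  Q: 863.8 − 3(180.2) = 323.1
  U: 0 + 2(180.2) = 360.5
  P: 1760 (inert)
Total out = 2706 mol/s; y_R = 262 / 2706 = 0.09682.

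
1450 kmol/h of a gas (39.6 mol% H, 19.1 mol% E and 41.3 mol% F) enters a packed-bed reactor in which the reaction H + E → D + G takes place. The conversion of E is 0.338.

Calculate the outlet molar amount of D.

93.6 kmol/h

E reacted = 0.338 × 277 = 93.61 kmol/h; ν_E = −1, so ξ = 93.61/1 = 93.61 kmol/h.
Outlet amounts (n = n₀ + ν ξ):
  H: 574.2 − 1(93.61) = 480.6
  E: 277 − 1(93.61) = 183.3
  D: 0 + 1(93.61) = 93.61
  G: 0 + 1(93.61) = 93.61
  F: 598.8 (inert)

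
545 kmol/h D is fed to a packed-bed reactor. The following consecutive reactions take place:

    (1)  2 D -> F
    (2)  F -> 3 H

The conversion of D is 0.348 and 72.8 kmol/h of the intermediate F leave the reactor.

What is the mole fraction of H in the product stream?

0.134

Conversion of D: D consumed = 2ξ₁ = 0.348 × 545 → ξ₁ = 94.83 kmol/h.
F balance: n_F = 0 + 1ξ₁ − 1ξ₂ = 72.8 → ξ₂ = (1·94.83 − 72.8)/1 = 22.03 kmol/h.
Outlet amounts (n = n₀ + Σ ν·ξ):
  D: 545 − 2(94.83) = 355.3
  F: 0 + 1(94.83) − 1(22.03) = 72.8
  H: 0 + 3(22.03) = 66.09
Total out = 494.2 kmol/h; y_H = 66.09 / 494.2 = 0.1337.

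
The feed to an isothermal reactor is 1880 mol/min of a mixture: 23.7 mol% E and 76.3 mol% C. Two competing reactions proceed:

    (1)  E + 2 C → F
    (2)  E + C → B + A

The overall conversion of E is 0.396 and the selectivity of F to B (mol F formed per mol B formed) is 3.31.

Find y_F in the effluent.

0.0842

Conversion of E: E consumed = 0.396 × 445.6 = 176.4 mol/min = 1ξ₁ + 1ξ₂.
Selectivity: 1ξ₁ / (1ξ₂) = 3.31 → ξ₁ = 3.31 ξ₂.
Substitute: (1·3.31 + 1) ξ₂ = 176.4 → ξ₂ = 40.94 mol/min, ξ₁ = 135.5 mol/min.
Outlet amounts (n = n₀ + Σ ν·ξ):
  E: 445.6 − 1(135.5) − 1(40.94) = 269.1
  C: 1434 − 2(135.5) − 1(40.94) = 1122
  F: 0 + 1(135.5) = 135.5
  B: 0 + 1(40.94) = 40.94
  A: 0 + 1(40.94) = 40.94
Total out = 1609 mol/min; y_F = 135.5 / 1609 = 0.08422.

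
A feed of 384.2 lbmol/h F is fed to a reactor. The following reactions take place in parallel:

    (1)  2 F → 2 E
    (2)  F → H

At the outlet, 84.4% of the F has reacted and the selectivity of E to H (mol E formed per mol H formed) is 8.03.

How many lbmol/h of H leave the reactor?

35.9 lbmol/h

Conversion of F: F consumed = 0.844 × 384.2 = 324.3 lbmol/h = 2ξ₁ + 1ξ₂.
Selectivity: 2ξ₁ / (1ξ₂) = 8.03 → ξ₁ = 4.015 ξ₂.
Substitute: (2·4.015 + 1) ξ₂ = 324.3 → ξ₂ = 35.91 lbmol/h, ξ₁ = 144.2 lbmol/h.
Outlet amounts (n = n₀ + Σ ν·ξ):
  F: 384.2 − 2(144.2) − 1(35.91) = 59.94
  E: 0 + 2(144.2) = 288.4
  H: 0 + 1(35.91) = 35.91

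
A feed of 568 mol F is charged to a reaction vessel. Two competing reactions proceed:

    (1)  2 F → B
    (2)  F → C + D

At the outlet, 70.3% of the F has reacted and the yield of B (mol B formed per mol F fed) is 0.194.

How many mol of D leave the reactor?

Yield of B: 1ξ₁ / 568 = 0.194 → ξ₁ = 110.2 mol.
Conversion of F: 2ξ₁ + 1ξ₂ = 0.703 × 568 = 399.3 → ξ₂ = 178.9 mol.
Outlet amounts (n = n₀ + Σ ν·ξ):
  F: 568 − 2(110.2) − 1(178.9) = 168.7
  B: 0 + 1(110.2) = 110.2
  C: 0 + 1(178.9) = 178.9
  D: 0 + 1(178.9) = 178.9

179 mol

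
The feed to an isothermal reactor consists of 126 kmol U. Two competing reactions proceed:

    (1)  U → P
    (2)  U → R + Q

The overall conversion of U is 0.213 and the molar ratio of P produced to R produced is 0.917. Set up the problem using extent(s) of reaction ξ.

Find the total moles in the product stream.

140 kmol

Conversion of U: U consumed = 0.213 × 126 = 26.84 kmol = 1ξ₁ + 1ξ₂.
Selectivity: 1ξ₁ / (1ξ₂) = 0.917 → ξ₁ = 0.917 ξ₂.
Substitute: (1·0.917 + 1) ξ₂ = 26.84 → ξ₂ = 14 kmol, ξ₁ = 12.84 kmol.
Outlet amounts (n = n₀ + Σ ν·ξ):
  U: 126 − 1(12.84) − 1(14) = 99.16
  P: 0 + 1(12.84) = 12.84
  R: 0 + 1(14) = 14
  Q: 0 + 1(14) = 14
Total out = 99.16 + 12.84 + 14 + 14 = 140 kmol.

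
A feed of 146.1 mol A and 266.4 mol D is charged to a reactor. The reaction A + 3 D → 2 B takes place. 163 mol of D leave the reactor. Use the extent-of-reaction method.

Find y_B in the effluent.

For D: n = n₀ − 3ξ → 163 = 266.4 − 3ξ, giving ξ = 34.47 mol.
Outlet amounts (n = n₀ + ν ξ):
  A: 146.1 − 1(34.47) = 111.6
  D: 266.4 − 3(34.47) = 163
  B: 0 + 2(34.47) = 68.93
Total out = 343.6 mol; y_B = 68.93 / 343.6 = 0.2006.

0.201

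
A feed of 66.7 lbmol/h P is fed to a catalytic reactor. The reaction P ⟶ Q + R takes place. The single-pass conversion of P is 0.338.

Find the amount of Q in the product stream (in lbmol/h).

22.5 lbmol/h

P reacted = 0.338 × 66.7 = 22.54 lbmol/h; ν_P = −1, so ξ = 22.54/1 = 22.54 lbmol/h.
Outlet amounts (n = n₀ + ν ξ):
  P: 66.7 − 1(22.54) = 44.16
  Q: 0 + 1(22.54) = 22.54
  R: 0 + 1(22.54) = 22.54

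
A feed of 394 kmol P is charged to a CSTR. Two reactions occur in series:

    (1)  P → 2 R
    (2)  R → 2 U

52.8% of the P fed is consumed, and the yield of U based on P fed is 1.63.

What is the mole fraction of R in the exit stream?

Conversion of P: P consumed = 1ξ₁ = 0.528 × 394 → ξ₁ = 208 kmol.
Yield of U: 2ξ₂ / 394 = 1.63 → ξ₂ = 321.1 kmol.
Outlet amounts (n = n₀ + Σ ν·ξ):
  P: 394 − 1(208) = 186
  R: 0 + 2(208) − 1(321.1) = 94.95
  U: 0 + 2(321.1) = 642.2
Total out = 923.1 kmol; y_R = 94.95 / 923.1 = 0.1029.

0.103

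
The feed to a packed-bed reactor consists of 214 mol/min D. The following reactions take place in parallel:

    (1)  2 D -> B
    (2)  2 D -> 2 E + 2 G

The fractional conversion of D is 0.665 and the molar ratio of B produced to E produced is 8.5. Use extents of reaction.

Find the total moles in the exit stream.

155 mol/min

Conversion of D: D consumed = 0.665 × 214 = 142.3 mol/min = 2ξ₁ + 2ξ₂.
Selectivity: 1ξ₁ / (2ξ₂) = 8.5 → ξ₁ = 17 ξ₂.
Substitute: (2·17 + 2) ξ₂ = 142.3 → ξ₂ = 3.953 mol/min, ξ₁ = 67.2 mol/min.
Outlet amounts (n = n₀ + Σ ν·ξ):
  D: 214 − 2(67.2) − 2(3.953) = 71.69
  B: 0 + 1(67.2) = 67.2
  E: 0 + 2(3.953) = 7.906
  G: 0 + 2(3.953) = 7.906
Total out = 71.69 + 67.2 + 7.906 + 7.906 = 154.7 mol/min.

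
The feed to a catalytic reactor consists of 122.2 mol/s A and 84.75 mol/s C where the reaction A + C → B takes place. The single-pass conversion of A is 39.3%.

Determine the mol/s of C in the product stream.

36.7 mol/s

A reacted = 0.393 × 122.2 = 48.02 mol/s; ν_A = −1, so ξ = 48.02/1 = 48.02 mol/s.
Outlet amounts (n = n₀ + ν ξ):
  A: 122.2 − 1(48.02) = 74.18
  C: 84.75 − 1(48.02) = 36.73
  B: 0 + 1(48.02) = 48.02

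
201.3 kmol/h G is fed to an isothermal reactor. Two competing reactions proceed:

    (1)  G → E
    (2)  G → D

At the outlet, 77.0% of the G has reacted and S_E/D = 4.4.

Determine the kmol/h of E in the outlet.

Conversion of G: G consumed = 0.77 × 201.3 = 155 kmol/h = 1ξ₁ + 1ξ₂.
Selectivity: 1ξ₁ / (1ξ₂) = 4.4 → ξ₁ = 4.4 ξ₂.
Substitute: (1·4.4 + 1) ξ₂ = 155 → ξ₂ = 28.7 kmol/h, ξ₁ = 126.3 kmol/h.
Outlet amounts (n = n₀ + Σ ν·ξ):
  G: 201.3 − 1(126.3) − 1(28.7) = 46.3
  E: 0 + 1(126.3) = 126.3
  D: 0 + 1(28.7) = 28.7

126 kmol/h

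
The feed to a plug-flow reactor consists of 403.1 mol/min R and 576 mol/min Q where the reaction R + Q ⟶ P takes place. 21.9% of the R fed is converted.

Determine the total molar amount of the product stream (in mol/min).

R reacted = 0.219 × 403.1 = 88.28 mol/min; ν_R = −1, so ξ = 88.28/1 = 88.28 mol/min.
Outlet amounts (n = n₀ + ν ξ):
  R: 403.1 − 1(88.28) = 314.8
  Q: 576 − 1(88.28) = 487.7
  P: 0 + 1(88.28) = 88.28
Total out = 314.8 + 487.7 + 88.28 = 890.8 mol/min.

891 mol/min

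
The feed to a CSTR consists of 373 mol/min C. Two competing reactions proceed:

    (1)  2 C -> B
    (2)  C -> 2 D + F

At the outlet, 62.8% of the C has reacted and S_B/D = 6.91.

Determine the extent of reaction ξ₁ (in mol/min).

Conversion of C: C consumed = 0.628 × 373 = 234.2 mol/min = 2ξ₁ + 1ξ₂.
Selectivity: 1ξ₁ / (2ξ₂) = 6.91 → ξ₁ = 13.82 ξ₂.
Substitute: (2·13.82 + 1) ξ₂ = 234.2 → ξ₂ = 8.179 mol/min, ξ₁ = 113 mol/min.
Outlet amounts (n = n₀ + Σ ν·ξ):
  C: 373 − 2(113) − 1(8.179) = 138.8
  B: 0 + 1(113) = 113
  D: 0 + 2(8.179) = 16.36
  F: 0 + 1(8.179) = 8.179

ξ₁ = 113 mol/min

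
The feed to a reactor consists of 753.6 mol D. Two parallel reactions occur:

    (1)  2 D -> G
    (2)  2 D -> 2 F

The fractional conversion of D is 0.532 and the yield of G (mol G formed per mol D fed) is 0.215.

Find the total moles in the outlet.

Yield of G: 1ξ₁ / 753.6 = 0.215 → ξ₁ = 162 mol.
Conversion of D: 2ξ₁ + 2ξ₂ = 0.532 × 753.6 = 400.9 → ξ₂ = 38.43 mol.
Outlet amounts (n = n₀ + Σ ν·ξ):
  D: 753.6 − 2(162) − 2(38.43) = 352.7
  G: 0 + 1(162) = 162
  F: 0 + 2(38.43) = 76.87
Total out = 352.7 + 162 + 76.87 = 591.6 mol.

592 mol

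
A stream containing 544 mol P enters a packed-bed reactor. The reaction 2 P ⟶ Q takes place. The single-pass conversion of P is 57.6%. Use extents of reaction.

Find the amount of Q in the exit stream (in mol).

157 mol

P reacted = 0.576 × 544 = 313.3 mol; ν_P = −2, so ξ = 313.3/2 = 156.7 mol.
Outlet amounts (n = n₀ + ν ξ):
  P: 544 − 2(156.7) = 230.7
  Q: 0 + 1(156.7) = 156.7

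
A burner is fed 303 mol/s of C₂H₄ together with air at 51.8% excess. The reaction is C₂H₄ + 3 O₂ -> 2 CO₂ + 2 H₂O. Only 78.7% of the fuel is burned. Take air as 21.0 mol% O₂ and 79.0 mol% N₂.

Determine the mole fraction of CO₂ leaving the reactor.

0.0694

Stoichiometric O₂ = 3 × 303 = 909 mol/s; O₂ fed = 909 × 1.518 = 1380 mol/s.
N₂ fed = 1380 × 79/21 = 5191 mol/s.
Fuel reacted = 0.787 × 303 → ξ = 238.5 mol/s.
Outlet (n = n₀ + ν ξ):
  C₂H₄: 303 − 1(238.5) = 64.54
  O₂: 1380 − 3(238.5) = 664.5
  N₂: 5191 (inert)
  CO₂: 0 + 2(238.5) = 476.9
  H₂O: 0 + 2(238.5) = 476.9
Total out = 6874 mol/s; y_CO₂ = 476.9 / 6874 = 0.06938.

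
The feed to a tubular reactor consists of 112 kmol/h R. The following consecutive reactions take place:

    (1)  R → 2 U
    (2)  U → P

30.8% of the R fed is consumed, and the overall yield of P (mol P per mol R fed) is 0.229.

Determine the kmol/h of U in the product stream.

Conversion of R: R consumed = 1ξ₁ = 0.308 × 112 → ξ₁ = 34.5 kmol/h.
Yield of P: 1ξ₂ / 112 = 0.229 → ξ₂ = 25.65 kmol/h.
Outlet amounts (n = n₀ + Σ ν·ξ):
  R: 112 − 1(34.5) = 77.5
  U: 0 + 2(34.5) − 1(25.65) = 43.34
  P: 0 + 1(25.65) = 25.65

43.3 kmol/h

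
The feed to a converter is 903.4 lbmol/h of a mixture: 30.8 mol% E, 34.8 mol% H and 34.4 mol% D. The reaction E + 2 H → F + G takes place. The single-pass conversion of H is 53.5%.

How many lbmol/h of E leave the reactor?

H reacted = 0.535 × 314.4 = 168.2 lbmol/h; ν_H = −2, so ξ = 168.2/2 = 84.1 lbmol/h.
Outlet amounts (n = n₀ + ν ξ):
  E: 278.2 − 1(84.1) = 194.1
  H: 314.4 − 2(84.1) = 146.2
  F: 0 + 1(84.1) = 84.1
  G: 0 + 1(84.1) = 84.1
  D: 310.8 (inert)

194 lbmol/h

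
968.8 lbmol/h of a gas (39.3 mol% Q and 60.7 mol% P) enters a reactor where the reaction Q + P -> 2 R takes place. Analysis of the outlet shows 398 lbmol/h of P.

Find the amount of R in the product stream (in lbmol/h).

380 lbmol/h

For P: n = n₀ − 1ξ → 398 = 588.1 − 1ξ, giving ξ = 190.1 lbmol/h.
Outlet amounts (n = n₀ + ν ξ):
  Q: 380.7 − 1(190.1) = 190.7
  P: 588.1 − 1(190.1) = 398
  R: 0 + 2(190.1) = 380.1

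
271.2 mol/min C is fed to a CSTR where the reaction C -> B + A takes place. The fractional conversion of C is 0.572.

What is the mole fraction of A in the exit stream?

0.364

C reacted = 0.572 × 271.2 = 155.1 mol/min; ν_C = −1, so ξ = 155.1/1 = 155.1 mol/min.
Outlet amounts (n = n₀ + ν ξ):
  C: 271.2 − 1(155.1) = 116.1
  B: 0 + 1(155.1) = 155.1
  A: 0 + 1(155.1) = 155.1
Total out = 426.3 mol/min; y_A = 155.1 / 426.3 = 0.3639.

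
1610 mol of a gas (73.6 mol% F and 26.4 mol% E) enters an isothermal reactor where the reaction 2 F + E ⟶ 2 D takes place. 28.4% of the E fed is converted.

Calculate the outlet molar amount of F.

E reacted = 0.284 × 425 = 120.7 mol; ν_E = −1, so ξ = 120.7/1 = 120.7 mol.
Outlet amounts (n = n₀ + ν ξ):
  F: 1185 − 2(120.7) = 943.5
  E: 425 − 1(120.7) = 304.3
  D: 0 + 2(120.7) = 241.4

944 mol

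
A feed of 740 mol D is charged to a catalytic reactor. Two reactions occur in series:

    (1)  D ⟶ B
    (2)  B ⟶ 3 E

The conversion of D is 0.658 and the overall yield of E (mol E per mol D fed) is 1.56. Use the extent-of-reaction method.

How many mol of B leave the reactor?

102 mol

Conversion of D: D consumed = 1ξ₁ = 0.658 × 740 → ξ₁ = 486.9 mol.
Yield of E: 3ξ₂ / 740 = 1.56 → ξ₂ = 384.8 mol.
Outlet amounts (n = n₀ + Σ ν·ξ):
  D: 740 − 1(486.9) = 253.1
  B: 0 + 1(486.9) − 1(384.8) = 102.1
  E: 0 + 3(384.8) = 1154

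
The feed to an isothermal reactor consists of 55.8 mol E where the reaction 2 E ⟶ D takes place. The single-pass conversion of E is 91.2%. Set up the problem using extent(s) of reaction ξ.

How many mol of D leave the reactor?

25.4 mol

E reacted = 0.912 × 55.8 = 50.89 mol; ν_E = −2, so ξ = 50.89/2 = 25.44 mol.
Outlet amounts (n = n₀ + ν ξ):
  E: 55.8 − 2(25.44) = 4.91
  D: 0 + 1(25.44) = 25.44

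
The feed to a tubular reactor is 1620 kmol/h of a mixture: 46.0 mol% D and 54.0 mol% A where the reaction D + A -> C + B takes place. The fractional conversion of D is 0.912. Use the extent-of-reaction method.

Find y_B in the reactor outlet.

0.42

D reacted = 0.912 × 745.2 = 679.6 kmol/h; ν_D = −1, so ξ = 679.6/1 = 679.6 kmol/h.
Outlet amounts (n = n₀ + ν ξ):
  D: 745.2 − 1(679.6) = 65.58
  A: 874.8 − 1(679.6) = 195.2
  C: 0 + 1(679.6) = 679.6
  B: 0 + 1(679.6) = 679.6
Total out = 1620 kmol/h; y_B = 679.6 / 1620 = 0.4195.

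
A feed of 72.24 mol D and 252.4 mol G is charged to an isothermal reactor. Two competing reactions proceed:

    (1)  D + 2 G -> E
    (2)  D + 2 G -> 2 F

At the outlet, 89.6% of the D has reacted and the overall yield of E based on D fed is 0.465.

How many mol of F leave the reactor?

62.3 mol

Yield of E: 1ξ₁ / 72.24 = 0.465 → ξ₁ = 33.59 mol.
Conversion of D: 1ξ₁ + 1ξ₂ = 0.896 × 72.24 = 64.73 → ξ₂ = 31.14 mol.
Outlet amounts (n = n₀ + Σ ν·ξ):
  D: 72.24 − 1(33.59) − 1(31.14) = 7.513
  G: 252.4 − 2(33.59) − 2(31.14) = 122.9
  E: 0 + 1(33.59) = 33.59
  F: 0 + 2(31.14) = 62.27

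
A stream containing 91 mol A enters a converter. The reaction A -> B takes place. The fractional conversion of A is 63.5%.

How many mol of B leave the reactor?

57.8 mol

A reacted = 0.635 × 91 = 57.79 mol; ν_A = −1, so ξ = 57.79/1 = 57.79 mol.
Outlet amounts (n = n₀ + ν ξ):
  A: 91 − 1(57.79) = 33.21
  B: 0 + 1(57.79) = 57.79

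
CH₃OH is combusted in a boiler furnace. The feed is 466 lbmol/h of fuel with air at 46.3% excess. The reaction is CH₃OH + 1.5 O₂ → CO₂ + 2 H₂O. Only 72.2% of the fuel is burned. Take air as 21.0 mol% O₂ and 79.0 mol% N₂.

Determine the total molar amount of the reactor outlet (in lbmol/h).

5500 lbmol/h

Stoichiometric O₂ = 1.5 × 466 = 699 lbmol/h; O₂ fed = 699 × 1.463 = 1023 lbmol/h.
N₂ fed = 1023 × 79/21 = 3847 lbmol/h.
Fuel reacted = 0.722 × 466 → ξ = 336.5 lbmol/h.
Outlet (n = n₀ + ν ξ):
  CH₃OH: 466 − 1(336.5) = 129.5
  O₂: 1023 − 1.5(336.5) = 518
  N₂: 3847 (inert)
  CO₂: 0 + 1(336.5) = 336.5
  H₂O: 0 + 2(336.5) = 672.9
Total out = 129.5 + 518 + 3847 + 336.5 + 672.9 = 5504 lbmol/h.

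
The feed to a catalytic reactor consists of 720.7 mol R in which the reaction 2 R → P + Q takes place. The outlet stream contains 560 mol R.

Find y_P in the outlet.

For R: n = n₀ − 2ξ → 560 = 720.7 − 2ξ, giving ξ = 80.35 mol.
Outlet amounts (n = n₀ + ν ξ):
  R: 720.7 − 2(80.35) = 560
  P: 0 + 1(80.35) = 80.35
  Q: 0 + 1(80.35) = 80.35
Total out = 720.7 mol; y_P = 80.35 / 720.7 = 0.1115.

0.111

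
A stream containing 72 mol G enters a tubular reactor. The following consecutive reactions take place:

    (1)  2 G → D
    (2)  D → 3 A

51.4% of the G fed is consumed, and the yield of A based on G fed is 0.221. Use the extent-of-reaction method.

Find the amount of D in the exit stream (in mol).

Conversion of G: G consumed = 2ξ₁ = 0.514 × 72 → ξ₁ = 18.5 mol.
Yield of A: 3ξ₂ / 72 = 0.221 → ξ₂ = 5.304 mol.
Outlet amounts (n = n₀ + Σ ν·ξ):
  G: 72 − 2(18.5) = 34.99
  D: 0 + 1(18.5) − 1(5.304) = 13.2
  A: 0 + 3(5.304) = 15.91

13.2 mol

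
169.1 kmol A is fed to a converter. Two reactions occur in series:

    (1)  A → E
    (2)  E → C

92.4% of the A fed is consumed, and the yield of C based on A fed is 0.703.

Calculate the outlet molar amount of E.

37.4 kmol

Conversion of A: A consumed = 1ξ₁ = 0.924 × 169.1 → ξ₁ = 156.2 kmol.
Yield of C: 1ξ₂ / 169.1 = 0.703 → ξ₂ = 118.9 kmol.
Outlet amounts (n = n₀ + Σ ν·ξ):
  A: 169.1 − 1(156.2) = 12.85
  E: 0 + 1(156.2) − 1(118.9) = 37.37
  C: 0 + 1(118.9) = 118.9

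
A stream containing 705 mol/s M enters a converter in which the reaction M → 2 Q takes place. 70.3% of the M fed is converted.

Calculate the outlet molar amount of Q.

M reacted = 0.703 × 705 = 495.6 mol/s; ν_M = −1, so ξ = 495.6/1 = 495.6 mol/s.
Outlet amounts (n = n₀ + ν ξ):
  M: 705 − 1(495.6) = 209.4
  Q: 0 + 2(495.6) = 991.2

991 mol/s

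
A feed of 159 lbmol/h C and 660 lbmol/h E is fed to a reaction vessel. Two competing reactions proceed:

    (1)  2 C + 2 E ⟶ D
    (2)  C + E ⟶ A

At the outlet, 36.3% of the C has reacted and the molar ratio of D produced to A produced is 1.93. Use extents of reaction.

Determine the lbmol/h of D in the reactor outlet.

Conversion of C: C consumed = 0.363 × 159 = 57.72 lbmol/h = 2ξ₁ + 1ξ₂.
Selectivity: 1ξ₁ / (1ξ₂) = 1.93 → ξ₁ = 1.93 ξ₂.
Substitute: (2·1.93 + 1) ξ₂ = 57.72 → ξ₂ = 11.88 lbmol/h, ξ₁ = 22.92 lbmol/h.
Outlet amounts (n = n₀ + Σ ν·ξ):
  C: 159 − 2(22.92) − 1(11.88) = 101.3
  E: 660 − 2(22.92) − 1(11.88) = 602.3
  D: 0 + 1(22.92) = 22.92
  A: 0 + 1(11.88) = 11.88

22.9 lbmol/h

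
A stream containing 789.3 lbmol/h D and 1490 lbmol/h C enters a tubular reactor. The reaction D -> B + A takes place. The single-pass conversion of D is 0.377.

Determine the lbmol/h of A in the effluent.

D reacted = 0.377 × 789.3 = 297.6 lbmol/h; ν_D = −1, so ξ = 297.6/1 = 297.6 lbmol/h.
Outlet amounts (n = n₀ + ν ξ):
  D: 789.3 − 1(297.6) = 491.7
  B: 0 + 1(297.6) = 297.6
  A: 0 + 1(297.6) = 297.6
  C: 1490 (inert)

298 lbmol/h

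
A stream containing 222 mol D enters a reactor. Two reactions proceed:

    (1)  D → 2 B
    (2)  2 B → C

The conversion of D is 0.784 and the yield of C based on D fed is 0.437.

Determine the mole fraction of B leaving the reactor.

0.515

Conversion of D: D consumed = 1ξ₁ = 0.784 × 222 → ξ₁ = 174 mol.
Yield of C: 1ξ₂ / 222 = 0.437 → ξ₂ = 97.01 mol.
Outlet amounts (n = n₀ + Σ ν·ξ):
  D: 222 − 1(174) = 47.95
  B: 0 + 2(174) − 2(97.01) = 154.1
  C: 0 + 1(97.01) = 97.01
Total out = 299 mol; y_B = 154.1 / 299 = 0.5152.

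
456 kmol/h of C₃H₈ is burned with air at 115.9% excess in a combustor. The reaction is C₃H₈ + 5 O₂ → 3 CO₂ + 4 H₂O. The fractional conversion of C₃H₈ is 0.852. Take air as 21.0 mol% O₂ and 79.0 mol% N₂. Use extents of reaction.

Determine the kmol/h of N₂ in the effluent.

Stoichiometric O₂ = 5 × 456 = 2280 kmol/h; O₂ fed = 2280 × 2.159 = 4923 kmol/h.
N₂ fed = 4923 × 79/21 = 18520 kmol/h.
Fuel reacted = 0.852 × 456 → ξ = 388.5 kmol/h.
Outlet (n = n₀ + ν ξ):
  C₃H₈: 456 − 1(388.5) = 67.49
  O₂: 4923 − 5(388.5) = 2980
  N₂: 18520 (inert)
  CO₂: 0 + 3(388.5) = 1166
  H₂O: 0 + 4(388.5) = 1554

18500 kmol/h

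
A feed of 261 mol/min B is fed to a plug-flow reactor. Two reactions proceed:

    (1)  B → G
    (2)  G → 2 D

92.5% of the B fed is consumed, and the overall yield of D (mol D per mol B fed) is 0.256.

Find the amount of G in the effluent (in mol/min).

Conversion of B: B consumed = 1ξ₁ = 0.925 × 261 → ξ₁ = 241.4 mol/min.
Yield of D: 2ξ₂ / 261 = 0.256 → ξ₂ = 33.41 mol/min.
Outlet amounts (n = n₀ + Σ ν·ξ):
  B: 261 − 1(241.4) = 19.57
  G: 0 + 1(241.4) − 1(33.41) = 208
  D: 0 + 2(33.41) = 66.82

208 mol/min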